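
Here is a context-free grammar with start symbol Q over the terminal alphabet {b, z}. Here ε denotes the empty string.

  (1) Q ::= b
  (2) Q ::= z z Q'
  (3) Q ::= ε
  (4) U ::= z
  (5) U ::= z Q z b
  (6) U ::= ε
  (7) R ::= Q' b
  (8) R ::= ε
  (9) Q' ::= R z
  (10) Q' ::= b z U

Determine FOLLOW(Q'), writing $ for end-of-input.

FIRST(Q) = {ε, b, z}
FIRST(U) = {ε, z}
FIRST(R) = {ε, b, z}  (via Q' b)
FIRST(Q') = {b, z}  (via R z)
FOLLOW(Q) includes $ since Q is the start symbol.
FOLLOW(Q): in U::=z Q z b, Q is followed by z b with FIRST {z}. Thus FOLLOW(Q) = {$, z}.
FOLLOW(R): in Q'::=R z, R is followed by z with FIRST {z}. Thus FOLLOW(R) = {z}.
FOLLOW(Q'): in Q::=z z Q', the suffix after Q' is empty, so FOLLOW(Q') ⊇ FOLLOW(Q) = {$, z}; in R::=Q' b, Q' is followed by b with FIRST {b}. Thus FOLLOW(Q') = {$, b, z}.
FOLLOW(U): in Q'::=b z U, the suffix after U is empty, so FOLLOW(U) ⊇ FOLLOW(Q') = {$, b, z}. Thus FOLLOW(U) = {$, b, z}.

{$, b, z}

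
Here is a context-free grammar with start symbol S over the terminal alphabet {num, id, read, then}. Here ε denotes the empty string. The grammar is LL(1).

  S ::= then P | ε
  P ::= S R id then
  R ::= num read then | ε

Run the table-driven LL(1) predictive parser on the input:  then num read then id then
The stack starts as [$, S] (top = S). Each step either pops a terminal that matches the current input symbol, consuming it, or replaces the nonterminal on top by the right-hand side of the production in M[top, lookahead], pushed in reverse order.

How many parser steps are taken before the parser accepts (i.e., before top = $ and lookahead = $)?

      Stack                    Input                         Action
   1  $ S                      then num read then id then $  expand S ::= then P
   2  $ P then                 then num read then id then $  match then
   3  $ P                      num read then id then $       expand P ::= S R id then
   4  $ then id R S            num read then id then $       expand S ::= ε
   5  $ then id R              num read then id then $       expand R ::= num read then
   6  $ then id then read num  num read then id then $       match num
   7  $ then id then read      read then id then $           match read
   8  $ then id then           then id then $                match then
   9  $ then id                id then $                     match id
  10  $ then                   then $                        match then
Accept reached after 10 steps.

10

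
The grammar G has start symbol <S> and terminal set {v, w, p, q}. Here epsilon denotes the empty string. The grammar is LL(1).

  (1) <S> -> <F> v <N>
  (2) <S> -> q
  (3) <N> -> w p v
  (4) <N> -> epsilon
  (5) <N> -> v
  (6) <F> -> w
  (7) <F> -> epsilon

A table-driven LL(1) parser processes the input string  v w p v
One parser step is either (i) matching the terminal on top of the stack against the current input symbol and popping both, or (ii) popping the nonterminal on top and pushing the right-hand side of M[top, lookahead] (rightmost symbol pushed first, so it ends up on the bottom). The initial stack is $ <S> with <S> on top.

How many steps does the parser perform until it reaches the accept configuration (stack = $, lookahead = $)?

7

step 1: stack=$ <S>  input=v w p v $  — expand <S> -> <F> v <N>
step 2: stack=$ <N> v <F>  input=v w p v $  — expand <F> -> epsilon
step 3: stack=$ <N> v  input=v w p v $  — match v
step 4: stack=$ <N>  input=w p v $  — expand <N> -> w p v
step 5: stack=$ v p w  input=w p v $  — match w
step 6: stack=$ v p  input=p v $  — match p
step 7: stack=$ v  input=v $  — match v
Accept reached after 7 steps.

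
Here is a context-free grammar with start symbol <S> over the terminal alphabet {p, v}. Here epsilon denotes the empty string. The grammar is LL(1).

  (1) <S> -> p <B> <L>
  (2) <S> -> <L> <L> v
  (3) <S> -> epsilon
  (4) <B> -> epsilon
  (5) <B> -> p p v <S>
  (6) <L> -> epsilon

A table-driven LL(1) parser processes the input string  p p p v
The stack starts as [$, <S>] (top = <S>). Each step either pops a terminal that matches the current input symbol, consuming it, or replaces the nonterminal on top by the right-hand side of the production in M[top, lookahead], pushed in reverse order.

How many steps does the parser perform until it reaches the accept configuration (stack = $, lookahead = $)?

8

     Stack            Input      Action
  1  $ <S>            p p p v $  expand <S> -> p <B> <L>
  2  $ <L> <B> p      p p p v $  match p
  3  $ <L> <B>        p p v $    expand <B> -> p p v <S>
  4  $ <L> <S> v p p  p p v $    match p
  5  $ <L> <S> v p    p v $      match p
  6  $ <L> <S> v      v $        match v
  7  $ <L> <S>        $          expand <S> -> epsilon
  8  $ <L>            $          expand <L> -> epsilon
Accept reached after 8 steps.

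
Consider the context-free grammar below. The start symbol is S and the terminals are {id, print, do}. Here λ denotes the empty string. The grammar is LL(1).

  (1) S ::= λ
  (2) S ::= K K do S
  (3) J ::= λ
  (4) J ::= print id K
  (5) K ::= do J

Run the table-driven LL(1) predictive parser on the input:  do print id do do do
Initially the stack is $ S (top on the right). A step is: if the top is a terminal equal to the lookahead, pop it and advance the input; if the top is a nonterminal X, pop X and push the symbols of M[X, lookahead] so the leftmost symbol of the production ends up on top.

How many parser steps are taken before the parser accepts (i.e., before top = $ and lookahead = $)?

step 1: stack=$ S  input=do print id do do do $  — expand S ::= K K do S
step 2: stack=$ S do K K  input=do print id do do do $  — expand K ::= do J
step 3: stack=$ S do K J do  input=do print id do do do $  — match do
step 4: stack=$ S do K J  input=print id do do do $  — expand J ::= print id K
step 5: stack=$ S do K K id print  input=print id do do do $  — match print
step 6: stack=$ S do K K id  input=id do do do $  — match id
step 7: stack=$ S do K K  input=do do do $  — expand K ::= do J
step 8: stack=$ S do K J do  input=do do do $  — match do
step 9: stack=$ S do K J  input=do do $  — expand J ::= λ
step 10: stack=$ S do K  input=do do $  — expand K ::= do J
step 11: stack=$ S do J do  input=do do $  — match do
step 12: stack=$ S do J  input=do $  — expand J ::= λ
step 13: stack=$ S do  input=do $  — match do
step 14: stack=$ S  input=$  — expand S ::= λ
Accept reached after 14 steps.

14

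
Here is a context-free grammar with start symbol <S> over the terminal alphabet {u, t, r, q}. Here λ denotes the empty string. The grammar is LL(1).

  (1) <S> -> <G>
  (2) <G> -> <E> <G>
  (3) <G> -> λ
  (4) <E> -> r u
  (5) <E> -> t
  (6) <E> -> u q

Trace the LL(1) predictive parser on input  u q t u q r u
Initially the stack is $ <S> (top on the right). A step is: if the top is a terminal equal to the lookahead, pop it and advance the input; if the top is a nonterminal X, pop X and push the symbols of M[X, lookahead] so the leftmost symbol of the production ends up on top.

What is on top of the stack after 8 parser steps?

     Stack      Input            Action
  1  $ <S>      u q t u q r u $  expand <S> -> <G>
  2  $ <G>      u q t u q r u $  expand <G> -> <E> <G>
  3  $ <G> <E>  u q t u q r u $  expand <E> -> u q
  4  $ <G> q u  u q t u q r u $  match u
  5  $ <G> q    q t u q r u $    match q
  6  $ <G>      t u q r u $      expand <G> -> <E> <G>
  7  $ <G> <E>  t u q r u $      expand <E> -> t
  8  $ <G> t    t u q r u $      match t
Stack after step 8: $ <G> (top = <G>).

<G>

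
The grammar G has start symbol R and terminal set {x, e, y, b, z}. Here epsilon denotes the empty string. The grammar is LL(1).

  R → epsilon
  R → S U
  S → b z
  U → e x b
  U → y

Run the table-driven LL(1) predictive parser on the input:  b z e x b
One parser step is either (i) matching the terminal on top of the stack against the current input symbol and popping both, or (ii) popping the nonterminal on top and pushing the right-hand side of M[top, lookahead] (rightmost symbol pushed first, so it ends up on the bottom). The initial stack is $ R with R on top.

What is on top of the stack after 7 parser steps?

step 1: stack=$ R  input=b z e x b $  — expand R → S U
step 2: stack=$ U S  input=b z e x b $  — expand S → b z
step 3: stack=$ U z b  input=b z e x b $  — match b
step 4: stack=$ U z  input=z e x b $  — match z
step 5: stack=$ U  input=e x b $  — expand U → e x b
step 6: stack=$ b x e  input=e x b $  — match e
step 7: stack=$ b x  input=x b $  — match x
Stack after step 7: $ b (top = b).

b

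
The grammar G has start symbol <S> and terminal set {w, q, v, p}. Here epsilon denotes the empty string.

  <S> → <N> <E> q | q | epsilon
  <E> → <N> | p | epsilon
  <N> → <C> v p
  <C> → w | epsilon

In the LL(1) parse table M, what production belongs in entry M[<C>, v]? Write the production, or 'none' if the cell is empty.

FIRST(<C>) = {epsilon, w}
FIRST(<N>) = {v, w}  (via <C> v p)
FIRST(<S>) = {epsilon, q, v, w}  (via <N> <E> q)
FIRST(<E>) = {epsilon, p, v, w}  (via <N>)
FOLLOW(<S>) includes $ since <S> is the start symbol.
FOLLOW(<C>): in <N>→<C> v p, <C> is followed by v p with FIRST {v}. Thus FOLLOW(<C>) = {v}.
For <C> → w: FIRST(w) = {w}, so it goes in M[<C>, t] for t ∈ {w}.
For <C> → epsilon: FIRST(epsilon) = {epsilon}, so it goes in M[<C>, t] for t ∈ {}; since epsilon ∈ FIRST, also for every t ∈ FOLLOW(<C>) = {v}.

<C> → epsilon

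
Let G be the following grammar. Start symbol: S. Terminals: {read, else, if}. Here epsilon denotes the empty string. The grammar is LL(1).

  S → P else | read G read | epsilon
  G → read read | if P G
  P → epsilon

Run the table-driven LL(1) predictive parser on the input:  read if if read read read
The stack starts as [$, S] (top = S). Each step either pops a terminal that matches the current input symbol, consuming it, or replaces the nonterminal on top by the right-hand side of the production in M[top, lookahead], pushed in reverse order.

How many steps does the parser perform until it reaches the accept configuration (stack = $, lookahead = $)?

12

step 1: stack=$ S  input=read if if read read read $  — expand S → read G read
step 2: stack=$ read G read  input=read if if read read read $  — match read
step 3: stack=$ read G  input=if if read read read $  — expand G → if P G
step 4: stack=$ read G P if  input=if if read read read $  — match if
step 5: stack=$ read G P  input=if read read read $  — expand P → epsilon
step 6: stack=$ read G  input=if read read read $  — expand G → if P G
step 7: stack=$ read G P if  input=if read read read $  — match if
step 8: stack=$ read G P  input=read read read $  — expand P → epsilon
step 9: stack=$ read G  input=read read read $  — expand G → read read
step 10: stack=$ read read read  input=read read read $  — match read
step 11: stack=$ read read  input=read read $  — match read
step 12: stack=$ read  input=read $  — match read
Accept reached after 12 steps.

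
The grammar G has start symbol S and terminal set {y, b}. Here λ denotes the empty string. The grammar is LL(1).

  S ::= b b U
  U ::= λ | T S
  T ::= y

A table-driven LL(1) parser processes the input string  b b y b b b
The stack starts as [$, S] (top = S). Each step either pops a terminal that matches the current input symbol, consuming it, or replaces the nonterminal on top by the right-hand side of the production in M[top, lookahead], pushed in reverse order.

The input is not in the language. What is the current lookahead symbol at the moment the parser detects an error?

step 1: stack=$ S  input=b b y b b b $  — expand S ::= b b U
step 2: stack=$ U b b  input=b b y b b b $  — match b
step 3: stack=$ U b  input=b y b b b $  — match b
step 4: stack=$ U  input=y b b b $  — expand U ::= T S
step 5: stack=$ S T  input=y b b b $  — expand T ::= y
step 6: stack=$ S y  input=y b b b $  — match y
step 7: stack=$ S  input=b b b $  — expand S ::= b b U
step 8: stack=$ U b b  input=b b b $  — match b
step 9: stack=$ U b  input=b b $  — match b
step 10: stack=$ U  input=b $  — error: M[U, b] is empty

b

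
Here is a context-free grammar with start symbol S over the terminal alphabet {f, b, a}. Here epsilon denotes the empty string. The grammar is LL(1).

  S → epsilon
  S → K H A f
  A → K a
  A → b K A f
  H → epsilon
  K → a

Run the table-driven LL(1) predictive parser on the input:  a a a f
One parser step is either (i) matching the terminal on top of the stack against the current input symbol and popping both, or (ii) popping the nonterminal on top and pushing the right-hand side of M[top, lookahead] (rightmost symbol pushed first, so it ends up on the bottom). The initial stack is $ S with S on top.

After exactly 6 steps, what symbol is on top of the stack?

step 1: stack=$ S  input=a a a f $  — expand S → K H A f
step 2: stack=$ f A H K  input=a a a f $  — expand K → a
step 3: stack=$ f A H a  input=a a a f $  — match a
step 4: stack=$ f A H  input=a a f $  — expand H → epsilon
step 5: stack=$ f A  input=a a f $  — expand A → K a
step 6: stack=$ f a K  input=a a f $  — expand K → a
Stack after step 6: $ f a a (top = a).

a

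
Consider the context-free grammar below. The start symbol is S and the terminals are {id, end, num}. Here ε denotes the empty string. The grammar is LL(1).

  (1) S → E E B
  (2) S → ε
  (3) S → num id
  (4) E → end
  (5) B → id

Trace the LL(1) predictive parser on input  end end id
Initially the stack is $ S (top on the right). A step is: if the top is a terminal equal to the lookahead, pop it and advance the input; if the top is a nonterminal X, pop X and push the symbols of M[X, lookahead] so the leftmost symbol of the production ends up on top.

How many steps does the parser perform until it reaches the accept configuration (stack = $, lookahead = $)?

7

     Stack      Input         Action
  1  $ S        end end id $  expand S → E E B
  2  $ B E E    end end id $  expand E → end
  3  $ B E end  end end id $  match end
  4  $ B E      end id $      expand E → end
  5  $ B end    end id $      match end
  6  $ B        id $          expand B → id
  7  $ id       id $          match id
Accept reached after 7 steps.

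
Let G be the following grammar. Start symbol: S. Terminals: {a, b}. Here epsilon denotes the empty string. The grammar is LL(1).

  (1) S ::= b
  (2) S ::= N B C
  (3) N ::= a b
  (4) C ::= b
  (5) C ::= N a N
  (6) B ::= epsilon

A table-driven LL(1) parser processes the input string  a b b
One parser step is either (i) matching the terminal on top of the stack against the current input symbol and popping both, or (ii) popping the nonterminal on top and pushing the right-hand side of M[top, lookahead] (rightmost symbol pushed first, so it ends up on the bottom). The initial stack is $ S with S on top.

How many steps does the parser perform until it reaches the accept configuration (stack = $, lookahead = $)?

     Stack      Input    Action
  1  $ S        a b b $  expand S ::= N B C
  2  $ C B N    a b b $  expand N ::= a b
  3  $ C B b a  a b b $  match a
  4  $ C B b    b b $    match b
  5  $ C B      b $      expand B ::= epsilon
  6  $ C        b $      expand C ::= b
  7  $ b        b $      match b
Accept reached after 7 steps.

7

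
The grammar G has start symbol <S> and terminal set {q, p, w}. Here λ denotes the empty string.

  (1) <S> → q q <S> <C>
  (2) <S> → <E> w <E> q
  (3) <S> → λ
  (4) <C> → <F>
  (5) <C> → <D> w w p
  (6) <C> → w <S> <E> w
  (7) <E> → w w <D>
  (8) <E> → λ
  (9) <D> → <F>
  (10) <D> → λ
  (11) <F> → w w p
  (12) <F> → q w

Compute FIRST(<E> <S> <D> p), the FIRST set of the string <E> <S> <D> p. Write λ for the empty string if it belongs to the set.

FIRST(<E>): from <E>→w w <D> we get {w}; from <E>→λ we get {λ}. So FIRST(<E>) = {λ, w}.
FIRST(<F>): from <F>→w w p we get {w}; from <F>→q w we get {q}. So FIRST(<F>) = {q, w}.
FIRST(<S>): from <S>→q q <S> <C> we get {q}; from <S>→<E> w <E> q we get {w}; from <S>→λ we get {λ}. So FIRST(<S>) = {λ, q, w}.
FIRST(<D>): from <D>→<F> we get {q, w}; from <D>→λ we get {λ}. So FIRST(<D>) = {λ, q, w}.
FIRST(<C>): from <C>→<F> we get {q, w}; from <C>→<D> w w p we get {q, w}; from <C>→w <S> <E> w we get {w}. So FIRST(<C>) = {q, w}.
FIRST(<E> <S> <D> p): take FIRST of each symbol in turn, carrying on past any symbol whose FIRST contains λ; result {p, q, w}.

{p, q, w}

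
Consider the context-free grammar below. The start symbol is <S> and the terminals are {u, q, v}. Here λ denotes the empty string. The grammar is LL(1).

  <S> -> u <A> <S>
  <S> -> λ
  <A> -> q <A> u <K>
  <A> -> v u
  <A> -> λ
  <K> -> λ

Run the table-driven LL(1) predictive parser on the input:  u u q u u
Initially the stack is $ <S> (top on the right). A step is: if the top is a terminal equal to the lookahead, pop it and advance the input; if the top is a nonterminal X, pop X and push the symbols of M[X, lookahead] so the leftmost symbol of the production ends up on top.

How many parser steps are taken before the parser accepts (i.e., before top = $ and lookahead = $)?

      Stack              Input        Action
   1  $ <S>              u u q u u $  expand <S> -> u <A> <S>
   2  $ <S> <A> u        u u q u u $  match u
   3  $ <S> <A>          u q u u $    expand <A> -> λ
   4  $ <S>              u q u u $    expand <S> -> u <A> <S>
   5  $ <S> <A> u        u q u u $    match u
   6  $ <S> <A>          q u u $      expand <A> -> q <A> u <K>
   7  $ <S> <K> u <A> q  q u u $      match q
   8  $ <S> <K> u <A>    u u $        expand <A> -> λ
   9  $ <S> <K> u        u u $        match u
  10  $ <S> <K>          u $          expand <K> -> λ
  11  $ <S>              u $          expand <S> -> u <A> <S>
  12  $ <S> <A> u        u $          match u
  13  $ <S> <A>          $            expand <A> -> λ
  14  $ <S>              $            expand <S> -> λ
Accept reached after 14 steps.

14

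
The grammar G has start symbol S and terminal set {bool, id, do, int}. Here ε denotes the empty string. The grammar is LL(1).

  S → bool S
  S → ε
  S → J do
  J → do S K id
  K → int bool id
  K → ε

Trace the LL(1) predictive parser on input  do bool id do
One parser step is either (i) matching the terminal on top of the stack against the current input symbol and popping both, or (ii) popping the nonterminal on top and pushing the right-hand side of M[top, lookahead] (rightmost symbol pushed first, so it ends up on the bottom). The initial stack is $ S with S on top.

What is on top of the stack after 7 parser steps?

step 1: stack=$ S  input=do bool id do $  — expand S → J do
step 2: stack=$ do J  input=do bool id do $  — expand J → do S K id
step 3: stack=$ do id K S do  input=do bool id do $  — match do
step 4: stack=$ do id K S  input=bool id do $  — expand S → bool S
step 5: stack=$ do id K S bool  input=bool id do $  — match bool
step 6: stack=$ do id K S  input=id do $  — expand S → ε
step 7: stack=$ do id K  input=id do $  — expand K → ε
Stack after step 7: $ do id (top = id).

id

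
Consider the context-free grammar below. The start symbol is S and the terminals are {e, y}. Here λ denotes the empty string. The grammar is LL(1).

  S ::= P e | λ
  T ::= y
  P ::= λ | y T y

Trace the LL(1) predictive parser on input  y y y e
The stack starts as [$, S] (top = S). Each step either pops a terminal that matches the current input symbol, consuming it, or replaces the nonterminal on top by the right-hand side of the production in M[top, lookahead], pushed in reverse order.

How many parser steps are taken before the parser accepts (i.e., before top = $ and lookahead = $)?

7

step 1: stack=$ S  input=y y y e $  — expand S ::= P e
step 2: stack=$ e P  input=y y y e $  — expand P ::= y T y
step 3: stack=$ e y T y  input=y y y e $  — match y
step 4: stack=$ e y T  input=y y e $  — expand T ::= y
step 5: stack=$ e y y  input=y y e $  — match y
step 6: stack=$ e y  input=y e $  — match y
step 7: stack=$ e  input=e $  — match e
Accept reached after 7 steps.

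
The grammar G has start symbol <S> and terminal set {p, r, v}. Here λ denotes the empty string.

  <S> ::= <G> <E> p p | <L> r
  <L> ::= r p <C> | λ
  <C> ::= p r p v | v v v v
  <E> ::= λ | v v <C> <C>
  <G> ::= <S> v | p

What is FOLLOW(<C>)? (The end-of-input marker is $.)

FIRST(<L>): from <L>::=r p <C> we get {r}; from <L>::=λ we get {λ}. So FIRST(<L>) = {λ, r}.
FIRST(<C>): from <C>::=p r p v we get {p}; from <C>::=v v v v we get {v}. So FIRST(<C>) = {p, v}.
FIRST(<E>): from <E>::=λ we get {λ}; from <E>::=v v <C> <C> we get {v}. So FIRST(<E>) = {λ, v}.
FIRST(<S>): from <S>::=<G> <E> p p we get {p, r}; from <S>::=<L> r we get {r}. So FIRST(<S>) = {p, r}.
FIRST(<G>): from <G>::=<S> v we get {p, r}; from <G>::=p we get {p}. So FIRST(<G>) = {p, r}.
FOLLOW(<S>) includes $ since <S> is the start symbol.
FOLLOW(<S>): in <G>::=<S> v, <S> is followed by v with FIRST {v}. Thus FOLLOW(<S>) = {$, v}.
FOLLOW(<L>): in <S>::=<L> r, <L> is followed by r with FIRST {r}. Thus FOLLOW(<L>) = {r}.
FOLLOW(<E>): in <S>::=<G> <E> p p, <E> is followed by p p with FIRST {p}. Thus FOLLOW(<E>) = {p}.
FOLLOW(<C>): in <L>::=r p <C>, the suffix after <C> is empty, so FOLLOW(<C>) ⊇ FOLLOW(<L>) = {r}; in <E>::=v v <C> <C> (occurrence 1), <C> is followed by <C> with FIRST {p, v}; in <E>::=v v <C> <C> (occurrence 2), the suffix after <C> is empty, so FOLLOW(<C>) ⊇ FOLLOW(<E>) = {p}. Thus FOLLOW(<C>) = {p, r, v}.
FOLLOW(<G>): in <S>::=<G> <E> p p, <G> is followed by <E> p p with FIRST {p, v}. Thus FOLLOW(<G>) = {p, v}.

{p, r, v}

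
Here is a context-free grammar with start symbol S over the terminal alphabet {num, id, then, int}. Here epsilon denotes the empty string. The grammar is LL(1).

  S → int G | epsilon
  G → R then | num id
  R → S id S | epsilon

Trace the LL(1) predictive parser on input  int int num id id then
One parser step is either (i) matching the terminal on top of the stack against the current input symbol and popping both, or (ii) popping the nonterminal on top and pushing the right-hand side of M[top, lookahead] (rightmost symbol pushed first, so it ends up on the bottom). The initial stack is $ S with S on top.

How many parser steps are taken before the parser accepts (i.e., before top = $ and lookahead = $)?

12

step 1: stack=$ S  input=int int num id id then $  — expand S → int G
step 2: stack=$ G int  input=int int num id id then $  — match int
step 3: stack=$ G  input=int num id id then $  — expand G → R then
step 4: stack=$ then R  input=int num id id then $  — expand R → S id S
step 5: stack=$ then S id S  input=int num id id then $  — expand S → int G
step 6: stack=$ then S id G int  input=int num id id then $  — match int
step 7: stack=$ then S id G  input=num id id then $  — expand G → num id
step 8: stack=$ then S id id num  input=num id id then $  — match num
step 9: stack=$ then S id id  input=id id then $  — match id
step 10: stack=$ then S id  input=id then $  — match id
step 11: stack=$ then S  input=then $  — expand S → epsilon
step 12: stack=$ then  input=then $  — match then
Accept reached after 12 steps.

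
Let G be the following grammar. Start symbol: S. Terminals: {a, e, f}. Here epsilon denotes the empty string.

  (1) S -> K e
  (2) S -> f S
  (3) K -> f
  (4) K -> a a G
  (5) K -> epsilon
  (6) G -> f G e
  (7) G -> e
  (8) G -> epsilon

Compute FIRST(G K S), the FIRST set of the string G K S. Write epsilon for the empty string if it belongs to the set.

FIRST(K) = {epsilon, a, f}
FIRST(G) = {epsilon, e, f}
FIRST(S) = {a, e, f}  (via K e)
FIRST(G K S): take FIRST of each symbol in turn, carrying on past any symbol whose FIRST contains epsilon; result {a, e, f}.

{a, e, f}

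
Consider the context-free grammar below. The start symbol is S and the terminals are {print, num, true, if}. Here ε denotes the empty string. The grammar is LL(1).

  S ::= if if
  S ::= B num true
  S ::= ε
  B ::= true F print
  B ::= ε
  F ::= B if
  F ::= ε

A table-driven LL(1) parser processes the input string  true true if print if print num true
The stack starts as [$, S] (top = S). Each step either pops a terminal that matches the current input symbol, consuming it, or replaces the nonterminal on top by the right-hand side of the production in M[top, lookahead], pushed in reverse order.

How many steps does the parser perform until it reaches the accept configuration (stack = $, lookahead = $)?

step 1: stack=$ S  input=true true if print if print num true $  — expand S ::= B num true
step 2: stack=$ true num B  input=true true if print if print num true $  — expand B ::= true F print
step 3: stack=$ true num print F true  input=true true if print if print num true $  — match true
step 4: stack=$ true num print F  input=true if print if print num true $  — expand F ::= B if
step 5: stack=$ true num print if B  input=true if print if print num true $  — expand B ::= true F print
step 6: stack=$ true num print if print F true  input=true if print if print num true $  — match true
step 7: stack=$ true num print if print F  input=if print if print num true $  — expand F ::= B if
step 8: stack=$ true num print if print if B  input=if print if print num true $  — expand B ::= ε
step 9: stack=$ true num print if print if  input=if print if print num true $  — match if
step 10: stack=$ true num print if print  input=print if print num true $  — match print
step 11: stack=$ true num print if  input=if print num true $  — match if
step 12: stack=$ true num print  input=print num true $  — match print
step 13: stack=$ true num  input=num true $  — match num
step 14: stack=$ true  input=true $  — match true
Accept reached after 14 steps.

14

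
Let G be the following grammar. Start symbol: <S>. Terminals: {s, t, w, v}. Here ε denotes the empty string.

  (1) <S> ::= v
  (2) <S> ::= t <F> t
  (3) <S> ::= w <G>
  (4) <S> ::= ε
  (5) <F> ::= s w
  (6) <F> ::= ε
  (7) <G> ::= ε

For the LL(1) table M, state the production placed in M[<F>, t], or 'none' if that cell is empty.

FIRST(<S>): from <S>::=v we get {v}; from <S>::=t <F> t we get {t}; from <S>::=w <G> we get {w}; from <S>::=ε we get {ε}. So FIRST(<S>) = {ε, t, v, w}.
FIRST(<F>): from <F>::=s w we get {s}; from <F>::=ε we get {ε}. So FIRST(<F>) = {ε, s}.
FIRST(<G>): from <G>::=ε we get {ε}. So FIRST(<G>) = {ε}.
FOLLOW(<S>) includes $ since <S> is the start symbol.
FOLLOW(<F>): in <S>::=t <F> t, <F> is followed by t with FIRST {t}. Thus FOLLOW(<F>) = {t}.
For <F> ::= s w: FIRST(s w) = {s}, so it goes in M[<F>, t] for t ∈ {s}.
For <F> ::= ε: FIRST(ε) = {ε}, so it goes in M[<F>, t] for t ∈ {}; since ε ∈ FIRST, also for every t ∈ FOLLOW(<F>) = {t}.

<F> ::= ε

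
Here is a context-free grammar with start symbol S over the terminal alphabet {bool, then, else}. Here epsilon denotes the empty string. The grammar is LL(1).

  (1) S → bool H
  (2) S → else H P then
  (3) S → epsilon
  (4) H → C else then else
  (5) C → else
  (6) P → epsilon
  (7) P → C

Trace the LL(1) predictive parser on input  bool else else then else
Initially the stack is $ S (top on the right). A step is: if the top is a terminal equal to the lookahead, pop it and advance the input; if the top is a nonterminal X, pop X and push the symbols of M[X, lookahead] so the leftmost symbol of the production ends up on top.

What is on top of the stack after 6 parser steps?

     Stack                  Input                       Action
  1  $ S                    bool else else then else $  expand S → bool H
  2  $ H bool               bool else else then else $  match bool
  3  $ H                    else else then else $       expand H → C else then else
  4  $ else then else C     else else then else $       expand C → else
  5  $ else then else else  else else then else $       match else
  6  $ else then else       else then else $            match else
Stack after step 6: $ else then (top = then).

then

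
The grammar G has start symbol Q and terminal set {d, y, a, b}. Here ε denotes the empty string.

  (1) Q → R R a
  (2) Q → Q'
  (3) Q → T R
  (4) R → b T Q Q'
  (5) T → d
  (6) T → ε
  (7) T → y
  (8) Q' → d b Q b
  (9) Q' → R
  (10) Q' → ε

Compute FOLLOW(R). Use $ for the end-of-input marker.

{$, a, b, d}

FIRST(R) = {b}
FIRST(T) = {ε, d, y}
FIRST(Q') = {ε, b, d}  (via R)
FIRST(Q) = {ε, b, d, y}  (via R R a, Q', T R)
FOLLOW(Q) includes $ since Q is the start symbol.
FOLLOW(Q): in R→b T Q Q', Q is followed by Q' with FIRST {ε, b, d}; in R→b T Q Q', the suffix after Q is nullable, so FOLLOW(Q) ⊇ FOLLOW(R) = {$, a, b, d}; in Q'→d b Q b, Q is followed by b with FIRST {b}. Thus FOLLOW(Q) = {$, a, b, d}.
FOLLOW(R): in Q→R R a (occurrence 1), R is followed by R a with FIRST {b}; in Q→R R a (occurrence 2), R is followed by a with FIRST {a}; in Q→T R, the suffix after R is empty, so FOLLOW(R) ⊇ FOLLOW(Q) = {$, a, b, d}; in Q'→R, the suffix after R is empty, so FOLLOW(R) ⊇ FOLLOW(Q') = {$, a, b, d}. Thus FOLLOW(R) = {$, a, b, d}.
FOLLOW(T): in Q→T R, T is followed by R with FIRST {b}; in R→b T Q Q', T is followed by Q Q' with FIRST {ε, b, d, y}; in R→b T Q Q', the suffix after T is nullable, so FOLLOW(T) ⊇ FOLLOW(R) = {$, a, b, d}. Thus FOLLOW(T) = {$, a, b, d, y}.
FOLLOW(Q'): in Q→Q', the suffix after Q' is empty, so FOLLOW(Q') ⊇ FOLLOW(Q) = {$, a, b, d}; in R→b T Q Q', the suffix after Q' is empty, so FOLLOW(Q') ⊇ FOLLOW(R) = {$, a, b, d}. Thus FOLLOW(Q') = {$, a, b, d}.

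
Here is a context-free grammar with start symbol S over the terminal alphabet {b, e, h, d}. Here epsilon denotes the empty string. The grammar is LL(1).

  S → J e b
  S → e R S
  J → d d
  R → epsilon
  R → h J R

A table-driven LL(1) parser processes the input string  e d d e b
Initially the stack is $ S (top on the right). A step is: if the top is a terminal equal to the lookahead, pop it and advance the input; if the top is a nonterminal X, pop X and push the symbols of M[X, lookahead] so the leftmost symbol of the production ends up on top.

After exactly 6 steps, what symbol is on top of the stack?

d

step 1: stack=$ S  input=e d d e b $  — expand S → e R S
step 2: stack=$ S R e  input=e d d e b $  — match e
step 3: stack=$ S R  input=d d e b $  — expand R → epsilon
step 4: stack=$ S  input=d d e b $  — expand S → J e b
step 5: stack=$ b e J  input=d d e b $  — expand J → d d
step 6: stack=$ b e d d  input=d d e b $  — match d
Stack after step 6: $ b e d (top = d).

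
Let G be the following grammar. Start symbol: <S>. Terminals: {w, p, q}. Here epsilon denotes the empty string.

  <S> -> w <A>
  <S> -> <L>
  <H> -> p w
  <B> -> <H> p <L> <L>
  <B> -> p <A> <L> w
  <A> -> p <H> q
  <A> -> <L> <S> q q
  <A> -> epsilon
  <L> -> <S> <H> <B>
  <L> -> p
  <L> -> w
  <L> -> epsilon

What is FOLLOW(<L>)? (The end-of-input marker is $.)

FIRST(<H>): from <H>->p w we get {p}. So FIRST(<H>) = {p}.
FIRST(<B>): from <B>-><H> p <L> <L> we get {p}; from <B>->p <A> <L> w we get {p}. So FIRST(<B>) = {p}.
FIRST(<S>): from <S>->w <A> we get {w}; from <S>-><L> we get {epsilon, p, w}. So FIRST(<S>) = {epsilon, p, w}.
FIRST(<L>): from <L>-><S> <H> <B> we get {p, w}; from <L>->p we get {p}; from <L>->w we get {w}; from <L>->epsilon we get {epsilon}. So FIRST(<L>) = {epsilon, p, w}.
FIRST(<A>): from <A>->p <H> q we get {p}; from <A>-><L> <S> q q we get {p, q, w}; from <A>->epsilon we get {epsilon}. So FIRST(<A>) = {epsilon, p, q, w}.
FOLLOW(<S>) includes $ since <S> is the start symbol.
FOLLOW(<S>): in <A>-><L> <S> q q, <S> is followed by q q with FIRST {q}; in <L>-><S> <H> <B>, <S> is followed by <H> <B> with FIRST {p}. Thus FOLLOW(<S>) = {$, p, q}.
FOLLOW(<H>): in <B>-><H> p <L> <L>, <H> is followed by p <L> <L> with FIRST {p}; in <A>->p <H> q, <H> is followed by q with FIRST {q}; in <L>-><S> <H> <B>, <H> is followed by <B> with FIRST {p}. Thus FOLLOW(<H>) = {p, q}.
FOLLOW(<A>): in <S>->w <A>, the suffix after <A> is empty, so FOLLOW(<A>) ⊇ FOLLOW(<S>) = {$, p, q}; in <B>->p <A> <L> w, <A> is followed by <L> w with FIRST {p, w}. Thus FOLLOW(<A>) = {$, p, q, w}.
FOLLOW(<B>): in <L>-><S> <H> <B>, the suffix after <B> is empty, so FOLLOW(<B>) ⊇ FOLLOW(<L>) = {$, p, q, w}. Thus FOLLOW(<B>) = {$, p, q, w}.
FOLLOW(<L>): in <S>-><L>, the suffix after <L> is empty, so FOLLOW(<L>) ⊇ FOLLOW(<S>) = {$, p, q}; in <B>-><H> p <L> <L> (occurrence 1), <L> is followed by <L> with FIRST {epsilon, p, w}; in <B>-><H> p <L> <L> (occurrence 1), the suffix after <L> is nullable, so FOLLOW(<L>) ⊇ FOLLOW(<B>) = {$, p, q, w}; in <B>-><H> p <L> <L> (occurrence 2), the suffix after <L> is empty, so FOLLOW(<L>) ⊇ FOLLOW(<B>) = {$, p, q, w}; in <B>->p <A> <L> w, <L> is followed by w with FIRST {w}; in <A>-><L> <S> q q, <L> is followed by <S> q q with FIRST {p, q, w}. Thus FOLLOW(<L>) = {$, p, q, w}.

{$, p, q, w}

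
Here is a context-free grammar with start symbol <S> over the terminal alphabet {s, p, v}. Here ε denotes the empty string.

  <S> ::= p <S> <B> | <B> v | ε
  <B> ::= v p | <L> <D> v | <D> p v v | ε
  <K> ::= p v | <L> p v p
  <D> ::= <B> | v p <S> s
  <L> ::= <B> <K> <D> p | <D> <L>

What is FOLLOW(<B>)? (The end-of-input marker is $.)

FIRST(<S>): from <S>::=p <S> <B> we get {p}; from <S>::=<B> v we get {p, v}; from <S>::=ε we get {ε}. So FIRST(<S>) = {ε, p, v}.
FIRST(<B>): from <B>::=v p we get {v}; from <B>::=<L> <D> v we get {p, v}; from <B>::=<D> p v v we get {p, v}; from <B>::=ε we get {ε}. So FIRST(<B>) = {ε, p, v}.
FIRST(<D>): from <D>::=<B> we get {ε, p, v}; from <D>::=v p <S> s we get {v}. So FIRST(<D>) = {ε, p, v}.
FIRST(<K>): from <K>::=p v we get {p}; from <K>::=<L> p v p we get {p, v}. So FIRST(<K>) = {p, v}.
FIRST(<L>): from <L>::=<B> <K> <D> p we get {p, v}; from <L>::=<D> <L> we get {p, v}. So FIRST(<L>) = {p, v}.
FOLLOW(<S>) includes $ since <S> is the start symbol.
FOLLOW(<S>): in <S>::=p <S> <B>, <S> is followed by <B> with FIRST {ε, p, v}; in <S>::=p <S> <B>, the suffix after <S> is nullable (adds nothing new); in <D>::=v p <S> s, <S> is followed by s with FIRST {s}. Thus FOLLOW(<S>) = {$, p, s, v}.
FOLLOW(<K>): in <L>::=<B> <K> <D> p, <K> is followed by <D> p with FIRST {p, v}. Thus FOLLOW(<K>) = {p, v}.
FOLLOW(<D>): in <B>::=<L> <D> v, <D> is followed by v with FIRST {v}; in <B>::=<D> p v v, <D> is followed by p v v with FIRST {p}; in <L>::=<B> <K> <D> p, <D> is followed by p with FIRST {p}; in <L>::=<D> <L>, <D> is followed by <L> with FIRST {p, v}. Thus FOLLOW(<D>) = {p, v}.
FOLLOW(<B>): in <S>::=p <S> <B>, the suffix after <B> is empty, so FOLLOW(<B>) ⊇ FOLLOW(<S>) = {$, p, s, v}; in <S>::=<B> v, <B> is followed by v with FIRST {v}; in <D>::=<B>, the suffix after <B> is empty, so FOLLOW(<B>) ⊇ FOLLOW(<D>) = {p, v}; in <L>::=<B> <K> <D> p, <B> is followed by <K> <D> p with FIRST {p, v}. Thus FOLLOW(<B>) = {$, p, s, v}.
FOLLOW(<L>): in <B>::=<L> <D> v, <L> is followed by <D> v with FIRST {p, v}; in <K>::=<L> p v p, <L> is followed by p v p with FIRST {p}; in <L>::=<D> <L>, the suffix after <L> is empty (adds nothing new). Thus FOLLOW(<L>) = {p, v}.

{$, p, s, v}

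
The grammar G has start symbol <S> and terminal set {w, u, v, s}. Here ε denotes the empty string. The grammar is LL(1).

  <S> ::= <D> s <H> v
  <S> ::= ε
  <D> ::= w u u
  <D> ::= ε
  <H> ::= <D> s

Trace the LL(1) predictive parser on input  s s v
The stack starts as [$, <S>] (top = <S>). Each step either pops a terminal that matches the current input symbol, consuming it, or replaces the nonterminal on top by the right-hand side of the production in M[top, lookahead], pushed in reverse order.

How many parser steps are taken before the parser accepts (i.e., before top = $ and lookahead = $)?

7

step 1: stack=$ <S>  input=s s v $  — expand <S> ::= <D> s <H> v
step 2: stack=$ v <H> s <D>  input=s s v $  — expand <D> ::= ε
step 3: stack=$ v <H> s  input=s s v $  — match s
step 4: stack=$ v <H>  input=s v $  — expand <H> ::= <D> s
step 5: stack=$ v s <D>  input=s v $  — expand <D> ::= ε
step 6: stack=$ v s  input=s v $  — match s
step 7: stack=$ v  input=v $  — match v
Accept reached after 7 steps.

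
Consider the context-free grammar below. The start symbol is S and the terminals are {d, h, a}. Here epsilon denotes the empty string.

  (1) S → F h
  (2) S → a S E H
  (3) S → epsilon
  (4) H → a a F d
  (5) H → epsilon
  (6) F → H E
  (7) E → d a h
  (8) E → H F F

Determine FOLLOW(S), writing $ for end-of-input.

FIRST(H) = {epsilon, a}
FIRST(S) = {epsilon, a, d}  (via F h)
FIRST(F) = {a, d}  (via H E)
FIRST(E) = {a, d}  (via H F F)
FOLLOW(S) includes $ since S is the start symbol.
FOLLOW(S): in S→a S E H, S is followed by E H with FIRST {a, d}. Thus FOLLOW(S) = {$, a, d}.
FOLLOW(H): in S→a S E H, the suffix after H is empty, so FOLLOW(H) ⊇ FOLLOW(S) = {$, a, d}; in F→H E, H is followed by E with FIRST {a, d}; in E→H F F, H is followed by F F with FIRST {a, d}. Thus FOLLOW(H) = {$, a, d}.
FOLLOW(F): in S→F h, F is followed by h with FIRST {h}; in H→a a F d, F is followed by d with FIRST {d}; in E→H F F (occurrence 1), F is followed by F with FIRST {a, d}; in E→H F F (occurrence 2), the suffix after F is empty, so FOLLOW(F) ⊇ FOLLOW(E) = {$, a, d, h}. Thus FOLLOW(F) = {$, a, d, h}.
FOLLOW(E): in S→a S E H, E is followed by H with FIRST {epsilon, a}; in S→a S E H, the suffix after E is nullable, so FOLLOW(E) ⊇ FOLLOW(S) = {$, a, d}; in F→H E, the suffix after E is empty, so FOLLOW(E) ⊇ FOLLOW(F) = {$, a, d, h}. Thus FOLLOW(E) = {$, a, d, h}.

{$, a, d}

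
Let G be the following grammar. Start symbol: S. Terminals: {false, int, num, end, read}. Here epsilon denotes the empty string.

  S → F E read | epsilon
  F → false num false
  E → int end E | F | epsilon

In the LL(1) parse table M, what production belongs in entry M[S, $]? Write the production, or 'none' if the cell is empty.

FIRST(F): from F→false num false we get {false}. So FIRST(F) = {false}.
FIRST(S): from S→F E read we get {false}; from S→epsilon we get {epsilon}. So FIRST(S) = {epsilon, false}.
FIRST(E): from E→int end E we get {int}; from E→F we get {false}; from E→epsilon we get {epsilon}. So FIRST(E) = {epsilon, false, int}.
FOLLOW(S) includes $ since S is the start symbol.
FOLLOW(S): S appears on no right-hand side. Thus FOLLOW(S) = {$}.
For S → F E read: FIRST(F E read) = {false}, so it goes in M[S, t] for t ∈ {false}.
For S → epsilon: FIRST(epsilon) = {epsilon}, so it goes in M[S, t] for t ∈ {}; since epsilon ∈ FIRST, also for every t ∈ FOLLOW(S) = {$}.

S → epsilon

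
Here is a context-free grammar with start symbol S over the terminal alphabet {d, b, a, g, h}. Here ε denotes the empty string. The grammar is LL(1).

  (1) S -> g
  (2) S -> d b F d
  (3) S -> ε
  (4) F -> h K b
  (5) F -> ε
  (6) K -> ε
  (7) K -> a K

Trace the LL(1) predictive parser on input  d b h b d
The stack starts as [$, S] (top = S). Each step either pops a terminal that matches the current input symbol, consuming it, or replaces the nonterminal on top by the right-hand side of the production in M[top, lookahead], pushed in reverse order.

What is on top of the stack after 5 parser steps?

K

     Stack      Input        Action
  1  $ S        d b h b d $  expand S -> d b F d
  2  $ d F b d  d b h b d $  match d
  3  $ d F b    b h b d $    match b
  4  $ d F      h b d $      expand F -> h K b
  5  $ d b K h  h b d $      match h
Stack after step 5: $ d b K (top = K).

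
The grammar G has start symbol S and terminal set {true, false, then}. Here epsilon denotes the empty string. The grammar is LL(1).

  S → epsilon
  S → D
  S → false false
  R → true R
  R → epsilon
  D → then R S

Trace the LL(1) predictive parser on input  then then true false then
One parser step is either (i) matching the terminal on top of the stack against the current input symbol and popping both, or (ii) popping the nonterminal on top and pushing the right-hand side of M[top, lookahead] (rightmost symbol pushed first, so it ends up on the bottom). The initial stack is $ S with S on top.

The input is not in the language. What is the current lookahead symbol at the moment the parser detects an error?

step 1: stack=$ S  input=then then true false then $  — expand S → D
step 2: stack=$ D  input=then then true false then $  — expand D → then R S
step 3: stack=$ S R then  input=then then true false then $  — match then
step 4: stack=$ S R  input=then true false then $  — expand R → epsilon
step 5: stack=$ S  input=then true false then $  — expand S → D
step 6: stack=$ D  input=then true false then $  — expand D → then R S
step 7: stack=$ S R then  input=then true false then $  — match then
step 8: stack=$ S R  input=true false then $  — expand R → true R
step 9: stack=$ S R true  input=true false then $  — match true
step 10: stack=$ S R  input=false then $  — expand R → epsilon
step 11: stack=$ S  input=false then $  — expand S → false false
step 12: stack=$ false false  input=false then $  — match false
step 13: stack=$ false  input=then $  — error: top is terminal false but lookahead is then

then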